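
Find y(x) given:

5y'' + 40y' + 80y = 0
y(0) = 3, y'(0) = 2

General solution: y = (C₁ + C₂x)e^(-4x)
Repeated root r = -4
Applying ICs: C₁ = 3, C₂ = 14
Particular solution: y = (3 + 14x)e^(-4x)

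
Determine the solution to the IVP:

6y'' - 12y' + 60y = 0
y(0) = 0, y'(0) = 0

General solution: y = e^x(C₁cos(3x) + C₂sin(3x))
Complex roots r = 1 ± 3i
Applying ICs: C₁ = 0, C₂ = 0
Particular solution: y = 0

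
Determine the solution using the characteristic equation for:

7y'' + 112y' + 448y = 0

Characteristic equation: 7r² + 112r + 448 = 0
Divide by 7: r² + 16r + 64 = 0
Factored: (r + 8)² = 0
Repeated root: r = -8
General solution: y = (C₁ + C₂x)e^(-8x)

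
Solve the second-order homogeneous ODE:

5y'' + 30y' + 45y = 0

Characteristic equation: 5r² + 30r + 45 = 0
Divide by 5: r² + 6r + 9 = 0
Factored: (r + 3)² = 0
Repeated root: r = -3
General solution: y = (C₁ + C₂x)e^(-3x)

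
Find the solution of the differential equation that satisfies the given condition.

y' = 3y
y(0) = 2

General solution: y = Ce^(3x)
Applying IC y(0) = 2:
Particular solution: y = 2e^(3x)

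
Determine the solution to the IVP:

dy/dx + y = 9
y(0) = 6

General solution: y = 9 + Ce^(-x)
Applying y(0) = 6: C = 6 - 9 = -3
Particular solution: y = 9 - 3e^(-x)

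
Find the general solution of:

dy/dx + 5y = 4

Using integrating factor method:

General solution: y = 4/5 + Ce^(-5x)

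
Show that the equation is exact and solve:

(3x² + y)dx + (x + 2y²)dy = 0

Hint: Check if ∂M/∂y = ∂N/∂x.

Verify exactness: ∂M/∂y = ∂N/∂x ✓
Find F(x,y) such that ∂F/∂x = M, ∂F/∂y = N
Solution: x³ + xy + 2y³/3 = C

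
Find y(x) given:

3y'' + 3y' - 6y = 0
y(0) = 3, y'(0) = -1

General solution: y = C₁e^x + C₂e^(-2x)
Applying ICs: C₁ = 5/3, C₂ = 4/3
Particular solution: y = (5/3)e^x + (4/3)e^(-2x)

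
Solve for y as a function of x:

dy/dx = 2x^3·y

Separating variables and integrating:
ln|y| = x^4/2 + C

General solution: y = Ce^(x^4/2)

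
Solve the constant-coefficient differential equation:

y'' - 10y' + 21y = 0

Characteristic equation: r² - 10r + 21 = 0
Roots: r = 3, 7 (distinct real)
General solution: y = C₁e^(3x) + C₂e^(7x)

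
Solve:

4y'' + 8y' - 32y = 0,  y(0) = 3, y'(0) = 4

General solution: y = C₁e^(2x) + C₂e^(-4x)
Applying ICs: C₁ = 8/3, C₂ = 1/3
Particular solution: y = (8/3)e^(2x) + (1/3)e^(-4x)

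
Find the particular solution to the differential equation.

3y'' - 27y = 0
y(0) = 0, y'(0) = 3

General solution: y = C₁e^(3x) + C₂e^(-3x)
Applying ICs: C₁ = 1/2, C₂ = -1/2
Particular solution: y = (1/2)e^(3x) - (1/2)e^(-3x)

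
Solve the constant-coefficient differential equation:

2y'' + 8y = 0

Characteristic equation: 2r² + 8 = 0
Divide by 2: r² + 4 = 0
Roots: r = ±2i (complex conjugates)
General solution: y = C₁cos(2x) + C₂sin(2x)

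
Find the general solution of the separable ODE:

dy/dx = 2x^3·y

Separating variables and integrating:
ln|y| = x^4/2 + C

General solution: y = Ce^(x^4/2)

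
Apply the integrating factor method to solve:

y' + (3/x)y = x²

Using integrating factor method:

General solution: y = (1/6)x^3 + Cx^(-3)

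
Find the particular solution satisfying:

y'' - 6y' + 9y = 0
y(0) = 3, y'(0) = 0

General solution: y = (C₁ + C₂x)e^(3x)
Repeated root r = 3
Applying ICs: C₁ = 3, C₂ = -9
Particular solution: y = (3 - 9x)e^(3x)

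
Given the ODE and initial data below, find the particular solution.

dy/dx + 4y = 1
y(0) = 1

General solution: y = 1/4 + Ce^(-4x)
Applying y(0) = 1: C = 1 - 1/4 = 3/4
Particular solution: y = 1/4 + (3/4)e^(-4x)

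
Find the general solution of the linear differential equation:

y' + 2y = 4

Using integrating factor method:

General solution: y = 2 + Ce^(-2x)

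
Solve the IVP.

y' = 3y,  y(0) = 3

General solution: y = Ce^(3x)
Applying IC y(0) = 3:
Particular solution: y = 3e^(3x)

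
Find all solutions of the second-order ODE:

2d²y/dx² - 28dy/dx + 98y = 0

Characteristic equation: 2r² - 28r + 98 = 0
Divide by 2: r² - 14r + 49 = 0
Factored: (r - 7)² = 0
Repeated root: r = 7
General solution: y = (C₁ + C₂x)e^(7x)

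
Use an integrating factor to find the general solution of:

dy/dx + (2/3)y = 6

Using integrating factor method:

General solution: y = 9 + Ce^(-2x/3)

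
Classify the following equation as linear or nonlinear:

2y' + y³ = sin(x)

Nonlinear (y³ term)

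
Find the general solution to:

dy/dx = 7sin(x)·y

Separating variables and integrating:
ln|y| = -7cos(x) + C

General solution: y = Ce^(-7cos(x))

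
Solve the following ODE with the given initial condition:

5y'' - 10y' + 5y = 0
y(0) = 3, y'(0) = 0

General solution: y = (C₁ + C₂x)e^x
Repeated root r = 1
Applying ICs: C₁ = 3, C₂ = -3
Particular solution: y = (3 - 3x)e^x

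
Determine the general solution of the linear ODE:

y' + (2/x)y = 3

Using integrating factor method:

General solution: y = x + Cx^(-2)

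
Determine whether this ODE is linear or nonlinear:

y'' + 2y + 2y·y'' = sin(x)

Nonlinear (y·y'' term)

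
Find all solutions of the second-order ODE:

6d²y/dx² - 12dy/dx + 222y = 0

Characteristic equation: 6r² - 12r + 222 = 0
Divide by 6: r² - 2r + 37 = 0
Roots: r = 1 ± 6i (complex conjugates)
General solution: y = e^x(C₁cos(6x) + C₂sin(6x))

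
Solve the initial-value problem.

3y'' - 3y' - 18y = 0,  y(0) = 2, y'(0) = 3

General solution: y = C₁e^(3x) + C₂e^(-2x)
Applying ICs: C₁ = 7/5, C₂ = 3/5
Particular solution: y = (7/5)e^(3x) + (3/5)e^(-2x)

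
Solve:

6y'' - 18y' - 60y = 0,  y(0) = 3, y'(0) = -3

General solution: y = C₁e^(5x) + C₂e^(-2x)
Applying ICs: C₁ = 3/7, C₂ = 18/7
Particular solution: y = (3/7)e^(5x) + (18/7)e^(-2x)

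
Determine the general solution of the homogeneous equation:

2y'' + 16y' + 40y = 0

Characteristic equation: 2r² + 16r + 40 = 0
Divide by 2: r² + 8r + 20 = 0
Roots: r = -4 ± 2i (complex conjugates)
General solution: y = e^(-4x)(C₁cos(2x) + C₂sin(2x))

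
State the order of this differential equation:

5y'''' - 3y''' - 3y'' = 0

The order is 4 (highest derivative is of order 4).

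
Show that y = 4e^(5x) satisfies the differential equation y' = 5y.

Verification:
y = 4e^(5x)
y' = 20e^(5x)
5y = 20e^(5x)
y' = 5y ✓

Yes, it is a solution.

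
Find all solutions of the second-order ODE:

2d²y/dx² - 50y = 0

Characteristic equation: 2r² - 50 = 0
Divide by 2: r² - 25 = 0
Roots: r = 5, -5 (distinct real)
General solution: y = C₁e^(5x) + C₂e^(-5x)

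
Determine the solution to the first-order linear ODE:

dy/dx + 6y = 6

Using integrating factor method:

General solution: y = 1 + Ce^(-6x)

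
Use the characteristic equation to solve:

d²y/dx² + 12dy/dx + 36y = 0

Characteristic equation: r² + 12r + 36 = 0
Factored: (r + 6)² = 0
Repeated root: r = -6
General solution: y = (C₁ + C₂x)e^(-6x)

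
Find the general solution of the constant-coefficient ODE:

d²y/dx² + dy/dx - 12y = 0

Characteristic equation: r² + r - 12 = 0
Roots: r = 3, -4 (distinct real)
General solution: y = C₁e^(3x) + C₂e^(-4x)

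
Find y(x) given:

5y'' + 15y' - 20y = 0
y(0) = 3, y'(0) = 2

General solution: y = C₁e^x + C₂e^(-4x)
Applying ICs: C₁ = 14/5, C₂ = 1/5
Particular solution: y = (14/5)e^x + (1/5)e^(-4x)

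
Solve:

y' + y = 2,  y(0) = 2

General solution: y = 2 + Ce^(-x)
Applying y(0) = 2: C = 2 - 2 = 0
Particular solution: y = 2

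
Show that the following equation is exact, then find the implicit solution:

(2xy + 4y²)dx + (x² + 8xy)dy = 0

Verify exactness: ∂M/∂y = ∂N/∂x ✓
Find F(x,y) such that ∂F/∂x = M, ∂F/∂y = N
Solution: x²y + 4xy² = C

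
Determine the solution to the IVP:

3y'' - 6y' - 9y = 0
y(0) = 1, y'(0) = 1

General solution: y = C₁e^(3x) + C₂e^(-x)
Applying ICs: C₁ = 1/2, C₂ = 1/2
Particular solution: y = (1/2)e^(3x) + (1/2)e^(-x)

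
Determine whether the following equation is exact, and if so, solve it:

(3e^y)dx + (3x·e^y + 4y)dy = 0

Verify exactness: ∂M/∂y = ∂N/∂x ✓
Find F(x,y) such that ∂F/∂x = M, ∂F/∂y = N
Solution: 3x·e^y + 2y² = C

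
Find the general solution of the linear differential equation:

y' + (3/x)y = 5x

Using integrating factor method:

General solution: y = x^2 + Cx^(-3)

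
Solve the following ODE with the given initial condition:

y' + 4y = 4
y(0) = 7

General solution: y = 1 + Ce^(-4x)
Applying y(0) = 7: C = 7 - 1 = 6
Particular solution: y = 1 + 6e^(-4x)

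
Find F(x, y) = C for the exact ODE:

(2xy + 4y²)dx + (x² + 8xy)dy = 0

Verify exactness: ∂M/∂y = ∂N/∂x ✓
Find F(x,y) such that ∂F/∂x = M, ∂F/∂y = N
Solution: x²y + 4xy² = C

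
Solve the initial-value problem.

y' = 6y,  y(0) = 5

General solution: y = Ce^(6x)
Applying IC y(0) = 5:
Particular solution: y = 5e^(6x)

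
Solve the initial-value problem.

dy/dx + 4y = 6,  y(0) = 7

General solution: y = 3/2 + Ce^(-4x)
Applying y(0) = 7: C = 7 - 3/2 = 11/2
Particular solution: y = 3/2 + (11/2)e^(-4x)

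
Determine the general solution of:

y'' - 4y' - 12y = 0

Characteristic equation: r² - 4r - 12 = 0
Roots: r = 6, -2 (distinct real)
General solution: y = C₁e^(6x) + C₂e^(-2x)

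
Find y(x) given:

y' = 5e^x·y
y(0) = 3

General solution: y = Ce^(5e^x)
Applying IC y(0) = 3:
Particular solution: y = 3e^(5(e^x - 1))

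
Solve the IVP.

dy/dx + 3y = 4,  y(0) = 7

General solution: y = 4/3 + Ce^(-3x)
Applying y(0) = 7: C = 7 - 4/3 = 17/3
Particular solution: y = 4/3 + (17/3)e^(-3x)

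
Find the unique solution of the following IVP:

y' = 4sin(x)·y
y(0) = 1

General solution: y = Ce^(-4cos(x))
Applying IC y(0) = 1:
Particular solution: y = e^(4(1-cos(x)))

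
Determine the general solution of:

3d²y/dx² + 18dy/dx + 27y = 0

Characteristic equation: 3r² + 18r + 27 = 0
Divide by 3: r² + 6r + 9 = 0
Factored: (r + 3)² = 0
Repeated root: r = -3
General solution: y = (C₁ + C₂x)e^(-3x)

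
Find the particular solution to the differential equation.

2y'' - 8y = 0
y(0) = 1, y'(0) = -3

General solution: y = C₁e^(2x) + C₂e^(-2x)
Applying ICs: C₁ = -1/4, C₂ = 5/4
Particular solution: y = -(1/4)e^(2x) + (5/4)e^(-2x)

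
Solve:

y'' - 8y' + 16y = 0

Characteristic equation: r² - 8r + 16 = 0
Factored: (r - 4)² = 0
Repeated root: r = 4
General solution: y = (C₁ + C₂x)e^(4x)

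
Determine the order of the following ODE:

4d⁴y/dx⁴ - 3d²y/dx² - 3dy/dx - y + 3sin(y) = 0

The order is 4 (highest derivative is of order 4).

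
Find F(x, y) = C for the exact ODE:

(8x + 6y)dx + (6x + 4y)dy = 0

Verify exactness: ∂M/∂y = ∂N/∂x ✓
Find F(x,y) such that ∂F/∂x = M, ∂F/∂y = N
Solution: 4x² + 6xy + 2y² = C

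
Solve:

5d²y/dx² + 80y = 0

Characteristic equation: 5r² + 80 = 0
Divide by 5: r² + 16 = 0
Roots: r = ±4i (complex conjugates)
General solution: y = C₁cos(4x) + C₂sin(4x)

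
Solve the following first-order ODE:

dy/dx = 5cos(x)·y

Separating variables and integrating:
ln|y| = 5sin(x) + C

General solution: y = Ce^(5sin(x))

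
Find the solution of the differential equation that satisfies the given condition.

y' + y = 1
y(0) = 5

General solution: y = 1 + Ce^(-x)
Applying y(0) = 5: C = 5 - 1 = 4
Particular solution: y = 1 + 4e^(-x)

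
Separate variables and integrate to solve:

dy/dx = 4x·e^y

Separating variables and integrating:
-e^(-y) = 2x² + C

General solution: y = -ln(C - 2x²)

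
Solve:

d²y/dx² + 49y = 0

Characteristic equation: r² + 49 = 0
Roots: r = ±7i (complex conjugates)
General solution: y = C₁cos(7x) + C₂sin(7x)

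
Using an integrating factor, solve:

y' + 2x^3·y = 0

Using integrating factor method:

General solution: y = Ce^(-x^4/2)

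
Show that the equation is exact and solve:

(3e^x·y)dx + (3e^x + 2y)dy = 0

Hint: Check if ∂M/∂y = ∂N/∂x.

Verify exactness: ∂M/∂y = ∂N/∂x ✓
Find F(x,y) such that ∂F/∂x = M, ∂F/∂y = N
Solution: 3e^x·y + y² = C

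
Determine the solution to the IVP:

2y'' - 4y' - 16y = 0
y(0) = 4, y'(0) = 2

General solution: y = C₁e^(4x) + C₂e^(-2x)
Applying ICs: C₁ = 5/3, C₂ = 7/3
Particular solution: y = (5/3)e^(4x) + (7/3)e^(-2x)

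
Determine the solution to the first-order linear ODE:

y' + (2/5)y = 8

Using integrating factor method:

General solution: y = 20 + Ce^(-2x/5)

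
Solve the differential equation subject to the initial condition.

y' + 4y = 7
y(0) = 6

General solution: y = 7/4 + Ce^(-4x)
Applying y(0) = 6: C = 6 - 7/4 = 17/4
Particular solution: y = 7/4 + (17/4)e^(-4x)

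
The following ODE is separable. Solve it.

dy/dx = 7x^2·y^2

Separating variables and integrating:
-1/y = 7x^3/3 + C

General solution: y^-1 = (-7/3)x^3 + C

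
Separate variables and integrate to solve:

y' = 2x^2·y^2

Separating variables and integrating:
-1/y = 2x^3/3 + C

General solution: y^-1 = (-2/3)x^3 + C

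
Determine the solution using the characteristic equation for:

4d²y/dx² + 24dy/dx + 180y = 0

Characteristic equation: 4r² + 24r + 180 = 0
Divide by 4: r² + 6r + 45 = 0
Roots: r = -3 ± 6i (complex conjugates)
General solution: y = e^(-3x)(C₁cos(6x) + C₂sin(6x))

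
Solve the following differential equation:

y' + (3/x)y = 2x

Using integrating factor method:

General solution: y = (2/5)x^2 + Cx^(-3)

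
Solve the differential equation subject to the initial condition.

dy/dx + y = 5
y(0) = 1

General solution: y = 5 + Ce^(-x)
Applying y(0) = 1: C = 1 - 5 = -4
Particular solution: y = 5 - 4e^(-x)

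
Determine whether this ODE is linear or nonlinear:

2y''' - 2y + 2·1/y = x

Nonlinear (1/y term)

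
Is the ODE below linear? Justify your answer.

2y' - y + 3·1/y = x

No. Nonlinear (1/y term)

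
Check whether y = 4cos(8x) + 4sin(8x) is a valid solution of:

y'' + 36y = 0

Verification:
y'' = -256cos(8x) - 256sin(8x)
y'' + 36y ≠ 0 (frequency mismatch: got 64 instead of 36)

No, it is not a solution.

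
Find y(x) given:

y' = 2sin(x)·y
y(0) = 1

General solution: y = Ce^(-2cos(x))
Applying IC y(0) = 1:
Particular solution: y = e^(2(1-cos(x)))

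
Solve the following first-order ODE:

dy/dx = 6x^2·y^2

Separating variables and integrating:
-1/y = 2x^3 + C

General solution: y^-1 = -2x^3 + C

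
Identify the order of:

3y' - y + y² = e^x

The order is 1 (highest derivative is of order 1).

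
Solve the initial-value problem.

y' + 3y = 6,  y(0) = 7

General solution: y = 2 + Ce^(-3x)
Applying y(0) = 7: C = 7 - 2 = 5
Particular solution: y = 2 + 5e^(-3x)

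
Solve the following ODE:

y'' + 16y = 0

Characteristic equation: r² + 16 = 0
Roots: r = ±4i (complex conjugates)
General solution: y = C₁cos(4x) + C₂sin(4x)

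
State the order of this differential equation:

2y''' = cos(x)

The order is 3 (highest derivative is of order 3).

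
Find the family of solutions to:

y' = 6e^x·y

Separating variables and integrating:
ln|y| = 6e^x + C

General solution: y = Ce^(6e^x)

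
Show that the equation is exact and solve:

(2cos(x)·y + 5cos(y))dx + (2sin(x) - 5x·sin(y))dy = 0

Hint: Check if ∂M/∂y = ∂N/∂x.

Verify exactness: ∂M/∂y = ∂N/∂x ✓
Find F(x,y) such that ∂F/∂x = M, ∂F/∂y = N
Solution: 2sin(x)·y + 5x·cos(y) = C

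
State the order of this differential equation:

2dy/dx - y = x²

The order is 1 (highest derivative is of order 1).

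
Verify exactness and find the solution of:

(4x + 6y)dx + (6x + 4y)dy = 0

Verify exactness: ∂M/∂y = ∂N/∂x ✓
Find F(x,y) such that ∂F/∂x = M, ∂F/∂y = N
Solution: 2x² + 6xy + 2y² = C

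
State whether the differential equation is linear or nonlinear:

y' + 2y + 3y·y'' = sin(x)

Nonlinear (y·y'' term)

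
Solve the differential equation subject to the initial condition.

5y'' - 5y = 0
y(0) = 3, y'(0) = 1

General solution: y = C₁e^x + C₂e^(-x)
Applying ICs: C₁ = 2, C₂ = 1
Particular solution: y = 2e^x + e^(-x)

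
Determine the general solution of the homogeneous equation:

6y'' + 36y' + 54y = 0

Characteristic equation: 6r² + 36r + 54 = 0
Divide by 6: r² + 6r + 9 = 0
Factored: (r + 3)² = 0
Repeated root: r = -3
General solution: y = (C₁ + C₂x)e^(-3x)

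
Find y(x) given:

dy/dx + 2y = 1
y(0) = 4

General solution: y = 1/2 + Ce^(-2x)
Applying y(0) = 4: C = 4 - 1/2 = 7/2
Particular solution: y = 1/2 + (7/2)e^(-2x)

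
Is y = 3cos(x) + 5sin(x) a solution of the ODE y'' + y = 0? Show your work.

Verification:
y'' = -3cos(x) - 5sin(x)
y'' + y = 0 ✓

Yes, it is a solution.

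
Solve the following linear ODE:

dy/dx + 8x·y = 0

Using integrating factor method:

General solution: y = Ce^(-4x^2)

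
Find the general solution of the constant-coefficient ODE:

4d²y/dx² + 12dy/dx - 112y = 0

Characteristic equation: 4r² + 12r - 112 = 0
Divide by 4: r² + 3r - 28 = 0
Roots: r = 4, -7 (distinct real)
General solution: y = C₁e^(4x) + C₂e^(-7x)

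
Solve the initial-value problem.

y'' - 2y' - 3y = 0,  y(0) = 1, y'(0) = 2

General solution: y = C₁e^(3x) + C₂e^(-x)
Applying ICs: C₁ = 3/4, C₂ = 1/4
Particular solution: y = (3/4)e^(3x) + (1/4)e^(-x)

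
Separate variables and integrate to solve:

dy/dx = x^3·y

Separating variables and integrating:
ln|y| = x^4/4 + C

General solution: y = Ce^(x^4/4)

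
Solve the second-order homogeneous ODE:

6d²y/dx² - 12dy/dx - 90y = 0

Characteristic equation: 6r² - 12r - 90 = 0
Divide by 6: r² - 2r - 15 = 0
Roots: r = 5, -3 (distinct real)
General solution: y = C₁e^(5x) + C₂e^(-3x)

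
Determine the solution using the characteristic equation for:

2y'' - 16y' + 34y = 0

Characteristic equation: 2r² - 16r + 34 = 0
Divide by 2: r² - 8r + 17 = 0
Roots: r = 4 ± i (complex conjugates)
General solution: y = e^(4x)(C₁cos(x) + C₂sin(x))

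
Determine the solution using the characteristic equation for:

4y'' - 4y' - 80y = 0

Characteristic equation: 4r² - 4r - 80 = 0
Divide by 4: r² - r - 20 = 0
Roots: r = 5, -4 (distinct real)
General solution: y = C₁e^(5x) + C₂e^(-4x)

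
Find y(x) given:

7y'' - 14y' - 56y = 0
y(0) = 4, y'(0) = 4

General solution: y = C₁e^(4x) + C₂e^(-2x)
Applying ICs: C₁ = 2, C₂ = 2
Particular solution: y = 2e^(4x) + 2e^(-2x)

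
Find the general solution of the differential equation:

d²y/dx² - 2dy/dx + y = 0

Characteristic equation: r² - 2r + 1 = 0
Factored: (r - 1)² = 0
Repeated root: r = 1
General solution: y = (C₁ + C₂x)e^x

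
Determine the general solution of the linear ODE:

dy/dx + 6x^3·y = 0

Using integrating factor method:

General solution: y = Ce^(-3x^4/2)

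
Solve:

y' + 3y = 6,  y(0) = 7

General solution: y = 2 + Ce^(-3x)
Applying y(0) = 7: C = 7 - 2 = 5
Particular solution: y = 2 + 5e^(-3x)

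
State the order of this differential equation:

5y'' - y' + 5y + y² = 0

The order is 2 (highest derivative is of order 2).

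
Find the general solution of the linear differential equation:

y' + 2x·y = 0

Using integrating factor method:

General solution: y = Ce^(-x^2)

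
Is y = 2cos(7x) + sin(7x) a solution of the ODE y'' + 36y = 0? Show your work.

Verification:
y'' = -98cos(7x) - 49sin(7x)
y'' + 36y ≠ 0 (frequency mismatch: got 49 instead of 36)

No, it is not a solution.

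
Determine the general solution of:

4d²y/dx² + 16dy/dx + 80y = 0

Characteristic equation: 4r² + 16r + 80 = 0
Divide by 4: r² + 4r + 20 = 0
Roots: r = -2 ± 4i (complex conjugates)
General solution: y = e^(-2x)(C₁cos(4x) + C₂sin(4x))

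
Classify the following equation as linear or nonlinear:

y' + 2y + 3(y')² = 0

Nonlinear ((y')² term)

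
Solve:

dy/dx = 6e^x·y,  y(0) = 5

General solution: y = Ce^(6e^x)
Applying IC y(0) = 5:
Particular solution: y = 5e^(6(e^x - 1))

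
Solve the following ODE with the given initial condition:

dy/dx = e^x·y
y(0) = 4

General solution: y = Ce^(e^x)
Applying IC y(0) = 4:
Particular solution: y = 4e^(e^x - 1)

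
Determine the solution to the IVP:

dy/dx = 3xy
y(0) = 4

General solution: y = Ce^(3x²/2)
Applying IC y(0) = 4:
Particular solution: y = 4e^(3x²/2)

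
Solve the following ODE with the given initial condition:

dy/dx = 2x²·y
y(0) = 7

General solution: y = Ce^(2x³/3)
Applying IC y(0) = 7:
Particular solution: y = 7e^(2x³/3)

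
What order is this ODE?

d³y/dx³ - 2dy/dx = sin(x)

The order is 3 (highest derivative is of order 3).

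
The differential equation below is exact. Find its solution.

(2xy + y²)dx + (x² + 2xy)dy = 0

Verify exactness: ∂M/∂y = ∂N/∂x ✓
Find F(x,y) such that ∂F/∂x = M, ∂F/∂y = N
Solution: x²y + xy² = C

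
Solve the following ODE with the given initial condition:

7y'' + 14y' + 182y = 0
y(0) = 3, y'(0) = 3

General solution: y = e^(-x)(C₁cos(5x) + C₂sin(5x))
Complex roots r = -1 ± 5i
Applying ICs: C₁ = 3, C₂ = 6/5
Particular solution: y = e^(-x)(3cos(5x) + (6/5)sin(5x))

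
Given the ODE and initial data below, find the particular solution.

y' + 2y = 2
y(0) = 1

General solution: y = 1 + Ce^(-2x)
Applying y(0) = 1: C = 1 - 1 = 0
Particular solution: y = 1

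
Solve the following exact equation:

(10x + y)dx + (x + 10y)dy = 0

Verify exactness: ∂M/∂y = ∂N/∂x ✓
Find F(x,y) such that ∂F/∂x = M, ∂F/∂y = N
Solution: 5x² + xy + 5y² = C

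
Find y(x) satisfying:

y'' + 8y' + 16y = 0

Characteristic equation: r² + 8r + 16 = 0
Factored: (r + 4)² = 0
Repeated root: r = -4
General solution: y = (C₁ + C₂x)e^(-4x)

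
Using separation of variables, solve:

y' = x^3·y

Separating variables and integrating:
ln|y| = x^4/4 + C

General solution: y = Ce^(x^4/4)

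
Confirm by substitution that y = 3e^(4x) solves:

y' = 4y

Verification:
y = 3e^(4x)
y' = 12e^(4x)
4y = 12e^(4x)
y' = 4y ✓

Yes, it is a solution.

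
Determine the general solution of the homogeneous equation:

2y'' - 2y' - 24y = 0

Characteristic equation: 2r² - 2r - 24 = 0
Divide by 2: r² - r - 12 = 0
Roots: r = 4, -3 (distinct real)
General solution: y = C₁e^(4x) + C₂e^(-3x)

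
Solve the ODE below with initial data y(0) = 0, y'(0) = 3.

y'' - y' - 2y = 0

General solution: y = C₁e^(2x) + C₂e^(-x)
Applying ICs: C₁ = 1, C₂ = -1
Particular solution: y = e^(2x) - e^(-x)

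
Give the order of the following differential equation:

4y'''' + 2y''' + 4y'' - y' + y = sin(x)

The order is 4 (highest derivative is of order 4).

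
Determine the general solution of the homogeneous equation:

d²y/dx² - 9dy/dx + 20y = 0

Characteristic equation: r² - 9r + 20 = 0
Roots: r = 5, 4 (distinct real)
General solution: y = C₁e^(5x) + C₂e^(4x)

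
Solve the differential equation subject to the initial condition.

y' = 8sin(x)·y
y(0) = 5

General solution: y = Ce^(-8cos(x))
Applying IC y(0) = 5:
Particular solution: y = 5e^(8(1-cos(x)))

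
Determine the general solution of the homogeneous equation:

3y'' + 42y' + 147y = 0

Characteristic equation: 3r² + 42r + 147 = 0
Divide by 3: r² + 14r + 49 = 0
Factored: (r + 7)² = 0
Repeated root: r = -7
General solution: y = (C₁ + C₂x)e^(-7x)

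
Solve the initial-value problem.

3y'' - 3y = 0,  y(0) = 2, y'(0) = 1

General solution: y = C₁e^x + C₂e^(-x)
Applying ICs: C₁ = 3/2, C₂ = 1/2
Particular solution: y = (3/2)e^x + (1/2)e^(-x)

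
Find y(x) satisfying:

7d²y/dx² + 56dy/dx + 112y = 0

Characteristic equation: 7r² + 56r + 112 = 0
Divide by 7: r² + 8r + 16 = 0
Factored: (r + 4)² = 0
Repeated root: r = -4
General solution: y = (C₁ + C₂x)e^(-4x)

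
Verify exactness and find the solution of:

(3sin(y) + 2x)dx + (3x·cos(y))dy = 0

Verify exactness: ∂M/∂y = ∂N/∂x ✓
Find F(x,y) such that ∂F/∂x = M, ∂F/∂y = N
Solution: 3x·sin(y) + x² = C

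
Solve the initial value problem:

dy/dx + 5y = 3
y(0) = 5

General solution: y = 3/5 + Ce^(-5x)
Applying y(0) = 5: C = 5 - 3/5 = 22/5
Particular solution: y = 3/5 + (22/5)e^(-5x)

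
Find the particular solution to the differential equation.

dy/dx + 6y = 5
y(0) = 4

General solution: y = 5/6 + Ce^(-6x)
Applying y(0) = 4: C = 4 - 5/6 = 19/6
Particular solution: y = 5/6 + (19/6)e^(-6x)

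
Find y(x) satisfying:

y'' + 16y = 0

Characteristic equation: r² + 16 = 0
Roots: r = ±4i (complex conjugates)
General solution: y = C₁cos(4x) + C₂sin(4x)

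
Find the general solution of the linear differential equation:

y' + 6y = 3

Using integrating factor method:

General solution: y = 1/2 + Ce^(-6x)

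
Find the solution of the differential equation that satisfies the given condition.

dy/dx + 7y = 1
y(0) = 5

General solution: y = 1/7 + Ce^(-7x)
Applying y(0) = 5: C = 5 - 1/7 = 34/7
Particular solution: y = 1/7 + (34/7)e^(-7x)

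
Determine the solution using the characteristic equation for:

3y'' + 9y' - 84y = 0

Characteristic equation: 3r² + 9r - 84 = 0
Divide by 3: r² + 3r - 28 = 0
Roots: r = 4, -7 (distinct real)
General solution: y = C₁e^(4x) + C₂e^(-7x)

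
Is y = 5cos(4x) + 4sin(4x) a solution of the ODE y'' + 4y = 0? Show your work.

Verification:
y'' = -80cos(4x) - 64sin(4x)
y'' + 4y ≠ 0 (frequency mismatch: got 16 instead of 4)

No, it is not a solution.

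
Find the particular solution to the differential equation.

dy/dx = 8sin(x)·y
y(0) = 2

General solution: y = Ce^(-8cos(x))
Applying IC y(0) = 2:
Particular solution: y = 2e^(8(1-cos(x)))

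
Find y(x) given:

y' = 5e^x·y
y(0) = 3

General solution: y = Ce^(5e^x)
Applying IC y(0) = 3:
Particular solution: y = 3e^(5(e^x - 1))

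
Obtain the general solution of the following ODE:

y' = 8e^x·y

Separating variables and integrating:
ln|y| = 8e^x + C

General solution: y = Ce^(8e^x)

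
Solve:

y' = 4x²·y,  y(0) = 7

General solution: y = Ce^(4x³/3)
Applying IC y(0) = 7:
Particular solution: y = 7e^(4x³/3)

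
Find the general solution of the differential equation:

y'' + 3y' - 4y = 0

Characteristic equation: r² + 3r - 4 = 0
Roots: r = 1, -4 (distinct real)
General solution: y = C₁e^x + C₂e^(-4x)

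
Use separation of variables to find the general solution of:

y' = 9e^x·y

Separating variables and integrating:
ln|y| = 9e^x + C

General solution: y = Ce^(9e^x)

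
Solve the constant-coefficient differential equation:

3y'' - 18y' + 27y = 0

Characteristic equation: 3r² - 18r + 27 = 0
Divide by 3: r² - 6r + 9 = 0
Factored: (r - 3)² = 0
Repeated root: r = 3
General solution: y = (C₁ + C₂x)e^(3x)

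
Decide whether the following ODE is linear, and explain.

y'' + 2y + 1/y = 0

Nonlinear (1/y term)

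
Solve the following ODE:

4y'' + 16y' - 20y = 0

Characteristic equation: 4r² + 16r - 20 = 0
Divide by 4: r² + 4r - 5 = 0
Roots: r = 1, -5 (distinct real)
General solution: y = C₁e^x + C₂e^(-5x)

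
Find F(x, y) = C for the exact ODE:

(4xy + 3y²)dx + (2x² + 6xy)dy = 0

Verify exactness: ∂M/∂y = ∂N/∂x ✓
Find F(x,y) such that ∂F/∂x = M, ∂F/∂y = N
Solution: 2x²y + 3xy² = C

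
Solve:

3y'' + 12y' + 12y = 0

Characteristic equation: 3r² + 12r + 12 = 0
Divide by 3: r² + 4r + 4 = 0
Factored: (r + 2)² = 0
Repeated root: r = -2
General solution: y = (C₁ + C₂x)e^(-2x)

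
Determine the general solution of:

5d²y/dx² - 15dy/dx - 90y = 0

Characteristic equation: 5r² - 15r - 90 = 0
Divide by 5: r² - 3r - 18 = 0
Roots: r = 6, -3 (distinct real)
General solution: y = C₁e^(6x) + C₂e^(-3x)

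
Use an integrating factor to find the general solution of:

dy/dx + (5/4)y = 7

Using integrating factor method:

General solution: y = 28/5 + Ce^(-5x/4)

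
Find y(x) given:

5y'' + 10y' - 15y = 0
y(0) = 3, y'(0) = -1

General solution: y = C₁e^x + C₂e^(-3x)
Applying ICs: C₁ = 2, C₂ = 1
Particular solution: y = 2e^x + e^(-3x)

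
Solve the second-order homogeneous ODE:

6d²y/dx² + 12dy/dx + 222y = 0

Characteristic equation: 6r² + 12r + 222 = 0
Divide by 6: r² + 2r + 37 = 0
Roots: r = -1 ± 6i (complex conjugates)
General solution: y = e^(-x)(C₁cos(6x) + C₂sin(6x))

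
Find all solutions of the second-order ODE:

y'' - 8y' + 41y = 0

Characteristic equation: r² - 8r + 41 = 0
Roots: r = 4 ± 5i (complex conjugates)
General solution: y = e^(4x)(C₁cos(5x) + C₂sin(5x))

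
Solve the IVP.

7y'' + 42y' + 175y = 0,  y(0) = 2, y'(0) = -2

General solution: y = e^(-3x)(C₁cos(4x) + C₂sin(4x))
Complex roots r = -3 ± 4i
Applying ICs: C₁ = 2, C₂ = 1
Particular solution: y = e^(-3x)(2cos(4x) + sin(4x))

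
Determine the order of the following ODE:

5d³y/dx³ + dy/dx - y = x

The order is 3 (highest derivative is of order 3).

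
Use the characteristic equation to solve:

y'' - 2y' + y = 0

Characteristic equation: r² - 2r + 1 = 0
Factored: (r - 1)² = 0
Repeated root: r = 1
General solution: y = (C₁ + C₂x)e^x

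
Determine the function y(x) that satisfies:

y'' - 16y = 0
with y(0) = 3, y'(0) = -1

General solution: y = C₁e^(4x) + C₂e^(-4x)
Applying ICs: C₁ = 11/8, C₂ = 13/8
Particular solution: y = (11/8)e^(4x) + (13/8)e^(-4x)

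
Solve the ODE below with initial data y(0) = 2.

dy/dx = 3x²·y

General solution: y = Ce^(x³)
Applying IC y(0) = 2:
Particular solution: y = 2e^(x³)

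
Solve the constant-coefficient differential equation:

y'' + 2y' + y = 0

Characteristic equation: r² + 2r + 1 = 0
Factored: (r + 1)² = 0
Repeated root: r = -1
General solution: y = (C₁ + C₂x)e^(-x)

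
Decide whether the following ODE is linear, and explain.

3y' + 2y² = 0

Nonlinear (y² term)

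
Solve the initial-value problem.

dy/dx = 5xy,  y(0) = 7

General solution: y = Ce^(5x²/2)
Applying IC y(0) = 7:
Particular solution: y = 7e^(5x²/2)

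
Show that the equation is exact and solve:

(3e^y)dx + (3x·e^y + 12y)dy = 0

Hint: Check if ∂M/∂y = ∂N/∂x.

Verify exactness: ∂M/∂y = ∂N/∂x ✓
Find F(x,y) such that ∂F/∂x = M, ∂F/∂y = N
Solution: 3x·e^y + 6y² = C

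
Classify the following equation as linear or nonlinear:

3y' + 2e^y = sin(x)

Nonlinear (e^y is nonlinear in y)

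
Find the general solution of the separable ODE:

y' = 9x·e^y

Separating variables and integrating:
-e^(-y) = 9x²/2 + C

General solution: y = -ln(C - 9x²/2)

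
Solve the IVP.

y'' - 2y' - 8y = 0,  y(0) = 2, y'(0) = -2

General solution: y = C₁e^(4x) + C₂e^(-2x)
Applying ICs: C₁ = 1/3, C₂ = 5/3
Particular solution: y = (1/3)e^(4x) + (5/3)e^(-2x)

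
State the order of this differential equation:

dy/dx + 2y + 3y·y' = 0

The order is 1 (highest derivative is of order 1).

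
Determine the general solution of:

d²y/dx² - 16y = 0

Characteristic equation: r² - 16 = 0
Roots: r = 4, -4 (distinct real)
General solution: y = C₁e^(4x) + C₂e^(-4x)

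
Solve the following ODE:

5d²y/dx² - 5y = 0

Characteristic equation: 5r² - 5 = 0
Divide by 5: r² - 1 = 0
Roots: r = 1, -1 (distinct real)
General solution: y = C₁e^x + C₂e^(-x)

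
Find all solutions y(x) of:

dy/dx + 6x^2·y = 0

Using integrating factor method:

General solution: y = Ce^(-2x^3)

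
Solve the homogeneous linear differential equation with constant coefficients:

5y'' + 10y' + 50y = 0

Characteristic equation: 5r² + 10r + 50 = 0
Divide by 5: r² + 2r + 10 = 0
Roots: r = -1 ± 3i (complex conjugates)
General solution: y = e^(-x)(C₁cos(3x) + C₂sin(3x))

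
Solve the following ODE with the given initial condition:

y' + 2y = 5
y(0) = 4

General solution: y = 5/2 + Ce^(-2x)
Applying y(0) = 4: C = 4 - 5/2 = 3/2
Particular solution: y = 5/2 + (3/2)e^(-2x)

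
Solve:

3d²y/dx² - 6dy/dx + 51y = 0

Characteristic equation: 3r² - 6r + 51 = 0
Divide by 3: r² - 2r + 17 = 0
Roots: r = 1 ± 4i (complex conjugates)
General solution: y = e^x(C₁cos(4x) + C₂sin(4x))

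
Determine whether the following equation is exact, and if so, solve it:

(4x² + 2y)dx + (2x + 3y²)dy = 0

Verify exactness: ∂M/∂y = ∂N/∂x ✓
Find F(x,y) such that ∂F/∂x = M, ∂F/∂y = N
Solution: 4x³/3 + 2xy + y³ = C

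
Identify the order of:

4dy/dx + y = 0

The order is 1 (highest derivative is of order 1).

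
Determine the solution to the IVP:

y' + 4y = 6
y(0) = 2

General solution: y = 3/2 + Ce^(-4x)
Applying y(0) = 2: C = 2 - 3/2 = 1/2
Particular solution: y = 3/2 + (1/2)e^(-4x)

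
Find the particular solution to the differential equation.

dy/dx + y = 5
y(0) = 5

General solution: y = 5 + Ce^(-x)
Applying y(0) = 5: C = 5 - 5 = 0
Particular solution: y = 5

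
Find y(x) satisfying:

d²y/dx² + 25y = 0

Characteristic equation: r² + 25 = 0
Roots: r = ±5i (complex conjugates)
General solution: y = C₁cos(5x) + C₂sin(5x)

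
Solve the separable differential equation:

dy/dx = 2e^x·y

Separating variables and integrating:
ln|y| = 2e^x + C

General solution: y = Ce^(2e^x)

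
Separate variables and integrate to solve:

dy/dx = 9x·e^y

Separating variables and integrating:
-e^(-y) = 9x²/2 + C

General solution: y = -ln(C - 9x²/2)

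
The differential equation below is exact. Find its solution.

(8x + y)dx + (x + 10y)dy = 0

Verify exactness: ∂M/∂y = ∂N/∂x ✓
Find F(x,y) such that ∂F/∂x = M, ∂F/∂y = N
Solution: 4x² + xy + 5y² = C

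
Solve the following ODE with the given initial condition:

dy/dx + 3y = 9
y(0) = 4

General solution: y = 3 + Ce^(-3x)
Applying y(0) = 4: C = 4 - 3 = 1
Particular solution: y = 3 + e^(-3x)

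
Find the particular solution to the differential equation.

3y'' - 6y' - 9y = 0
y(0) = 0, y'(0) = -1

General solution: y = C₁e^(3x) + C₂e^(-x)
Applying ICs: C₁ = -1/4, C₂ = 1/4
Particular solution: y = -(1/4)e^(3x) + (1/4)e^(-x)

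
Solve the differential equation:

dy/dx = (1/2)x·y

Separating variables and integrating:
ln|y| = x^2/4 + C

General solution: y = Ce^(x^2/4)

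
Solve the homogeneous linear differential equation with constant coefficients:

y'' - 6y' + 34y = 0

Characteristic equation: r² - 6r + 34 = 0
Roots: r = 3 ± 5i (complex conjugates)
General solution: y = e^(3x)(C₁cos(5x) + C₂sin(5x))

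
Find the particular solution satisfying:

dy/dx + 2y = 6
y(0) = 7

General solution: y = 3 + Ce^(-2x)
Applying y(0) = 7: C = 7 - 3 = 4
Particular solution: y = 3 + 4e^(-2x)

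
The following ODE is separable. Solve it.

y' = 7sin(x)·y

Separating variables and integrating:
ln|y| = -7cos(x) + C

General solution: y = Ce^(-7cos(x))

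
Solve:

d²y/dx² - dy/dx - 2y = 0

Characteristic equation: r² - r - 2 = 0
Roots: r = 2, -1 (distinct real)
General solution: y = C₁e^(2x) + C₂e^(-x)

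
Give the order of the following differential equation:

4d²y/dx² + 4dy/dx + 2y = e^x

The order is 2 (highest derivative is of order 2).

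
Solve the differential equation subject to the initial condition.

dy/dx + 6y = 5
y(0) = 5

General solution: y = 5/6 + Ce^(-6x)
Applying y(0) = 5: C = 5 - 5/6 = 25/6
Particular solution: y = 5/6 + (25/6)e^(-6x)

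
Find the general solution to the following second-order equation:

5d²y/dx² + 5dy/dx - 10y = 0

Characteristic equation: 5r² + 5r - 10 = 0
Divide by 5: r² + r - 2 = 0
Roots: r = 1, -2 (distinct real)
General solution: y = C₁e^x + C₂e^(-2x)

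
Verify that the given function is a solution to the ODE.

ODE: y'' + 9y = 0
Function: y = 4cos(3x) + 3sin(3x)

Verification:
y'' = -36cos(3x) - 27sin(3x)
y'' + 9y = 0 ✓

Yes, it is a solution.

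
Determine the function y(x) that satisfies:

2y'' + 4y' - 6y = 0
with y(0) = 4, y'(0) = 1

General solution: y = C₁e^x + C₂e^(-3x)
Applying ICs: C₁ = 13/4, C₂ = 3/4
Particular solution: y = (13/4)e^x + (3/4)e^(-3x)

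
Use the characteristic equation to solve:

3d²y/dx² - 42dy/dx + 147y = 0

Characteristic equation: 3r² - 42r + 147 = 0
Divide by 3: r² - 14r + 49 = 0
Factored: (r - 7)² = 0
Repeated root: r = 7
General solution: y = (C₁ + C₂x)e^(7x)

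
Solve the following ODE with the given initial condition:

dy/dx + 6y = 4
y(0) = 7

General solution: y = 2/3 + Ce^(-6x)
Applying y(0) = 7: C = 7 - 2/3 = 19/3
Particular solution: y = 2/3 + (19/3)e^(-6x)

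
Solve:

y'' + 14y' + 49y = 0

Characteristic equation: r² + 14r + 49 = 0
Factored: (r + 7)² = 0
Repeated root: r = -7
General solution: y = (C₁ + C₂x)e^(-7x)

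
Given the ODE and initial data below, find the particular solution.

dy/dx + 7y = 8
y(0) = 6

General solution: y = 8/7 + Ce^(-7x)
Applying y(0) = 6: C = 6 - 8/7 = 34/7
Particular solution: y = 8/7 + (34/7)e^(-7x)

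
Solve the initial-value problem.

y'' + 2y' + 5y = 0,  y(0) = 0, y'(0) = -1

General solution: y = e^(-x)(C₁cos(2x) + C₂sin(2x))
Complex roots r = -1 ± 2i
Applying ICs: C₁ = 0, C₂ = -1/2
Particular solution: y = e^(-x)(-(1/2)sin(2x))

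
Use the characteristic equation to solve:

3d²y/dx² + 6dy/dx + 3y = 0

Characteristic equation: 3r² + 6r + 3 = 0
Divide by 3: r² + 2r + 1 = 0
Factored: (r + 1)² = 0
Repeated root: r = -1
General solution: y = (C₁ + C₂x)e^(-x)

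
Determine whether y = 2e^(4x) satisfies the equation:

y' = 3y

Verification:
y = 2e^(4x)
y' = 8e^(4x)
But 3y = 6e^(4x)
y' ≠ 3y — the derivative does not match

No, it is not a solution.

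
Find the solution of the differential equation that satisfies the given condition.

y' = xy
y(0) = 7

General solution: y = Ce^(x²/2)
Applying IC y(0) = 7:
Particular solution: y = 7e^(x²/2)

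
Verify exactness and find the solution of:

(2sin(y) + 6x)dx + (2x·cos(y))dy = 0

Verify exactness: ∂M/∂y = ∂N/∂x ✓
Find F(x,y) such that ∂F/∂x = M, ∂F/∂y = N
Solution: 2x·sin(y) + 3x² = C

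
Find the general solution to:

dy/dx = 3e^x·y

Separating variables and integrating:
ln|y| = 3e^x + C

General solution: y = Ce^(3e^x)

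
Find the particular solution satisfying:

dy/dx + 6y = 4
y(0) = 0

General solution: y = 2/3 + Ce^(-6x)
Applying y(0) = 0: C = 0 - 2/3 = -2/3
Particular solution: y = 2/3 - (2/3)e^(-6x)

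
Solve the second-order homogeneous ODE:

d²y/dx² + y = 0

Characteristic equation: r² + 1 = 0
Roots: r = ±i (complex conjugates)
General solution: y = C₁cos(x) + C₂sin(x)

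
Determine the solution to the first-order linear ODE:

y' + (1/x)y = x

Using integrating factor method:

General solution: y = (1/3)x^2 + C/x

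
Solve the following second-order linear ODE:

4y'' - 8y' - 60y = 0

Characteristic equation: 4r² - 8r - 60 = 0
Divide by 4: r² - 2r - 15 = 0
Roots: r = 5, -3 (distinct real)
General solution: y = C₁e^(5x) + C₂e^(-3x)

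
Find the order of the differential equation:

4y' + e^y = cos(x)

The order is 1 (highest derivative is of order 1).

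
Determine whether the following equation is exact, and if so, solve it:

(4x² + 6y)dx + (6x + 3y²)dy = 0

Verify exactness: ∂M/∂y = ∂N/∂x ✓
Find F(x,y) such that ∂F/∂x = M, ∂F/∂y = N
Solution: 4x³/3 + 6xy + y³ = C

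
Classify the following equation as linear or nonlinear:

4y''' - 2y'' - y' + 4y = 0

Linear (y and its derivatives appear to the first power only, no products of y terms)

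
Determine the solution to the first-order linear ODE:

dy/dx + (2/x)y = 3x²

Using integrating factor method:

General solution: y = (3/5)x^3 + Cx^(-2)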